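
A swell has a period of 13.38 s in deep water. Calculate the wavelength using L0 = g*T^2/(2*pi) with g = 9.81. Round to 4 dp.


L0 = g * T^2 / (2 * pi)
L0 = 9.81 * 13.38^2 / (2 * pi)
L0 = 9.81 * 179.0244 / 6.28319
L0 = 1756.2294 / 6.28319
L0 = 279.5126 m

279.5126


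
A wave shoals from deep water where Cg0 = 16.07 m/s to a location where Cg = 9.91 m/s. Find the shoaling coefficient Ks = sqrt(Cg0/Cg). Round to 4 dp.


Ks = sqrt(Cg0 / Cg)
Ks = sqrt(16.07 / 9.91)
Ks = sqrt(1.6216)
Ks = 1.2734

1.2734


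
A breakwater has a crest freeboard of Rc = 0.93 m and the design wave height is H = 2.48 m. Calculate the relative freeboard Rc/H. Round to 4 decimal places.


Relative freeboard = Rc / H
= 0.93 / 2.48
= 0.3750

0.3750


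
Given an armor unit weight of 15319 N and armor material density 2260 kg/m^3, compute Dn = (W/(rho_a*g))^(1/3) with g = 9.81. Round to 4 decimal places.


V = W / (rho_a * g)
V = 15319 / (2260 * 9.81)
V = 15319 / 22170.60
V = 0.690960 m^3
Dn = V^(1/3) = 0.690960^(1/3)
Dn = 0.8841 m

0.8841


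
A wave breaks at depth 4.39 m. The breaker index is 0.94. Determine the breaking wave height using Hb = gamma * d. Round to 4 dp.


Hb = gamma * d
Hb = 0.94 * 4.39
Hb = 4.1266 m

4.1266


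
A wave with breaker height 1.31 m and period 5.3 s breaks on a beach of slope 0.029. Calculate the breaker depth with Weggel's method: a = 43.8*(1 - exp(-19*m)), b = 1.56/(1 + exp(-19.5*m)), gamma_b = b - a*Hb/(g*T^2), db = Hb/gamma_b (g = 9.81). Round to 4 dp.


a = 43.8 * (1 - exp(-19 * m))
exp(-19 * 0.029) = exp(-0.5510) = 0.576373
a = 43.8 * (1 - 0.576373) = 18.554856
b = 1.56 / (1 + exp(-19.5 * m))
exp(-19.5 * 0.029) = exp(-0.5655) = 0.568076
b = 1.56 / (1 + 0.568076) = 0.994850
Hb / (g * T^2) = 1.31 / (9.81 * 5.3^2) = 1.31 / 275.5629 = 0.00475391
gamma_b = b - a * Hb/(g*T^2) = 0.994850 - 18.554856 * 0.00475391 = 0.906642
db = Hb / gamma_b = 1.31 / 0.906642
db = 1.4449 m

1.4449


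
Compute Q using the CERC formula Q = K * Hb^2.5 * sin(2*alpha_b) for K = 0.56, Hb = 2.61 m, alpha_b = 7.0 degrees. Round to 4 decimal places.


Q = K * Hb^2.5 * sin(2 * alpha_b)
Hb^2.5 = 2.61^2.5 = 11.005284
sin(2 * 7.0) = sin(14.0) = 0.241922
Q = 0.56 * 11.005284 * 0.241922
Q = 1.4910 m^3/s

1.4910


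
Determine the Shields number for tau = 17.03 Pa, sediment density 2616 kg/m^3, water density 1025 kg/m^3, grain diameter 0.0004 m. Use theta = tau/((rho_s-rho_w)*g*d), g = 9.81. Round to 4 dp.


theta = tau / ((rho_s - rho_w) * g * d)
rho_s - rho_w = 2616 - 1025 = 1591
Denominator = 1591 * 9.81 * 0.0004 = 6.243084
theta = 17.03 / 6.243084
theta = 2.7278

2.7278


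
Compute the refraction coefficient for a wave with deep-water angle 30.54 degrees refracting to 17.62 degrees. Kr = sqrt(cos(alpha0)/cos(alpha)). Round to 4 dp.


Kr = sqrt(cos(alpha0) / cos(alpha))
cos(30.54) = 0.861275
cos(17.62) = 0.953085
Kr = sqrt(0.861275 / 0.953085)
Kr = sqrt(0.903670)
Kr = 0.9506

0.9506


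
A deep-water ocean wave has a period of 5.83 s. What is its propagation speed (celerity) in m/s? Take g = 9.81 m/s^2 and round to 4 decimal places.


We use the deep-water celerity formula:
C = g * T / (2 * pi)
C = 9.81 * 5.83 / (2 * 3.14159...)
C = 57.192300 / 6.283185
C = 9.1024 m/s

9.1024


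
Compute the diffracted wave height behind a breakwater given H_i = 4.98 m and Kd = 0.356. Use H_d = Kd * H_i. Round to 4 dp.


H_d = Kd * H_i
H_d = 0.356 * 4.98
H_d = 1.7729 m

1.7729


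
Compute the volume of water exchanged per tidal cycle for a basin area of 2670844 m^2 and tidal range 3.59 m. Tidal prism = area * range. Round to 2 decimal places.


Tidal prism = Area * Tidal range
P = 2670844 * 3.59
P = 9588329.96 m^3

9588329.96


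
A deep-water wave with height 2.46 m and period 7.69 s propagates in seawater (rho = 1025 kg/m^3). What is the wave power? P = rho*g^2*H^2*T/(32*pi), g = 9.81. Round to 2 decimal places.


P = rho * g^2 * H^2 * T / (32 * pi)
P = 1025 * 9.81^2 * 2.46^2 * 7.69 / (32 * pi)
P = 1025 * 96.2361 * 6.0516 * 7.69 / 100.53096
P = 45662.38 W/m

45662.38


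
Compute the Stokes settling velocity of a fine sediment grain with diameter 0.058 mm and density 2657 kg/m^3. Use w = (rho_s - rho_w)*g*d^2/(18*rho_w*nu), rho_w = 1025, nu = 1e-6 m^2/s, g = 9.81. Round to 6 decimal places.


w = (rho_s - rho_w) * g * d^2 / (18 * rho_w * nu)
d = 0.058 mm = 0.000058 m
rho_s - rho_w = 2657 - 1025 = 1632
Numerator = 1632 * 9.81 * (0.000058)^2 = 0.000053857371
Denominator = 18 * 1025 * 1e-6 = 0.018450
w = 0.002919 m/s

0.002919


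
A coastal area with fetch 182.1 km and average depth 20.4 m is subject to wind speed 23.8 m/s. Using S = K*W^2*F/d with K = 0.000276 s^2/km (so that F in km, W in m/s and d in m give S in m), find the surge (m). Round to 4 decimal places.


S = K * W^2 * F / d
W^2 = 23.8^2 = 566.44
S = 0.000276 * 566.44 * 182.1 / 20.4
Numerator = 0.000276 * 566.44 * 182.1 = 28.469048
S = 28.469048 / 20.4 = 1.3955 m

1.3955


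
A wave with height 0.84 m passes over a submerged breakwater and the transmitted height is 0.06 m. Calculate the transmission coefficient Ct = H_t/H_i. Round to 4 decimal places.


Ct = H_t / H_i
Ct = 0.06 / 0.84
Ct = 0.0714

0.0714


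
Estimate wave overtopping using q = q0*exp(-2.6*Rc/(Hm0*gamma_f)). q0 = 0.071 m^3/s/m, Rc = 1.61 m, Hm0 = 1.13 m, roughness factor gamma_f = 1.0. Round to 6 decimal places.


q = q0 * exp(-2.6 * Rc / (Hm0 * gamma_f))
Exponent = -2.6 * 1.61 / (1.13 * 1.0)
= -2.6 * 1.61 / 1.1300
= -3.704425
exp(-3.704425) = 0.024614
q = 0.071 * 0.024614
q = 0.001748 m^3/s/m

0.001748


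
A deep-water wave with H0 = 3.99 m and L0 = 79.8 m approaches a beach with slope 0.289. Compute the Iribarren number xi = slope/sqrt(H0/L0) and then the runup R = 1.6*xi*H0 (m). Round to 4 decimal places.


xi = slope / sqrt(H0/L0)
H0/L0 = 3.99/79.8 = 0.050000
sqrt(0.050000) = 0.223607
xi = 0.289 / 0.223607 = 1.292447
R = 1.6 * xi * H0 = 1.6 * 1.292447 * 3.99
R = 8.2510 m

8.2510


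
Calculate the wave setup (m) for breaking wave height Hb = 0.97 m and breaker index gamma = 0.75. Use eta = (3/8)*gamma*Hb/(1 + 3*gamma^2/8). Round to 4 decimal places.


eta = (3/8) * gamma * Hb / (1 + 3*gamma^2/8)
Numerator = (3/8) * 0.75 * 0.97 = 0.272813
Denominator = 1 + 3*0.75^2/8 = 1 + 0.210938 = 1.210938
eta = 0.272813 / 1.210938
eta = 0.2253 m

0.2253


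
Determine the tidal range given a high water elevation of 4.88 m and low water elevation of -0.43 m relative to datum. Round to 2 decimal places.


Tidal range = High water - Low water
Tidal range = 4.88 - (-0.43)
Tidal range = 5.31 m

5.31


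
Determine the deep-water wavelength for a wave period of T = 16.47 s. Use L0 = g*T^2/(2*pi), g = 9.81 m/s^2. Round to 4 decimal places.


L0 = g * T^2 / (2 * pi)
L0 = 9.81 * 16.47^2 / (2 * pi)
L0 = 9.81 * 271.2609 / 6.28319
L0 = 2661.0694 / 6.28319
L0 = 423.5224 m

423.5224


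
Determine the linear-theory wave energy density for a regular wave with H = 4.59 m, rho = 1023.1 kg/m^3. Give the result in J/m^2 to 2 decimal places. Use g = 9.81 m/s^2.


E = (1/8) * rho * g * H^2
E = (1/8) * 1023.1 * 9.81 * 4.59^2
E = 0.125 * 1023.1 * 9.81 * 21.0681
E = 26431.54 J/m^2

26431.54


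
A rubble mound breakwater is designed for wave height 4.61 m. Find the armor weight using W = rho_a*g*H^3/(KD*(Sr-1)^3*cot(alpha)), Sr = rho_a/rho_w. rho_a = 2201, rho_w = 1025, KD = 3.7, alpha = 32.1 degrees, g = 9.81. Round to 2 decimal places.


Sr = rho_a / rho_w = 2201 / 1025 = 2.147317
(Sr - 1) = 1.147317
(Sr - 1)^3 = 1.510255
cot(32.1) = 1 / tan(32.1) = 1 / 0.627299 = 1.594137
Numerator = 2201 * 9.81 * 4.61^3 = 2115396.7174
Denominator = 3.7 * 1.510255 * 1.594137 = 8.907947
W = 2115396.7174 / 8.907947
W = 237472.98 N

237472.98


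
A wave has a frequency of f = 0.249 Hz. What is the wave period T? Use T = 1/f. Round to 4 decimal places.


T = 1 / f
T = 1 / 0.249
T = 4.0161 s

4.0161


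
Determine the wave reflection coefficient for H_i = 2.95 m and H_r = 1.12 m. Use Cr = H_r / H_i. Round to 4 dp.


Cr = H_r / H_i
Cr = 1.12 / 2.95
Cr = 0.3797

0.3797


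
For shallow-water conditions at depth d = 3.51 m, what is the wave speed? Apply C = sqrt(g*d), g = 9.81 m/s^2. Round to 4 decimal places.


Using the shallow-water approximation:
C = sqrt(g * d) = sqrt(9.81 * 3.51)
C = sqrt(34.4331)
C = 5.8680 m/s

5.8680


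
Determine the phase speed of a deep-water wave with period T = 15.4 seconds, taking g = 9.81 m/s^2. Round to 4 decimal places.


We use the deep-water celerity formula:
C = g * T / (2 * pi)
C = 9.81 * 15.4 / (2 * 3.14159...)
C = 151.074000 / 6.283185
C = 24.0442 m/s

24.0442


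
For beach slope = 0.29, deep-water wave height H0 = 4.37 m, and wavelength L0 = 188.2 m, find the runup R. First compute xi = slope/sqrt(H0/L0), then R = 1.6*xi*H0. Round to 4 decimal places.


xi = slope / sqrt(H0/L0)
H0/L0 = 4.37/188.2 = 0.023220
sqrt(0.023220) = 0.152381
xi = 0.29 / 0.152381 = 1.903124
R = 1.6 * xi * H0 = 1.6 * 1.903124 * 4.37
R = 13.3066 m

13.3066


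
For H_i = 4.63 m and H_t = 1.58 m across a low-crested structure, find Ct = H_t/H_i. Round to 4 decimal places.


Ct = H_t / H_i
Ct = 1.58 / 4.63
Ct = 0.3413

0.3413


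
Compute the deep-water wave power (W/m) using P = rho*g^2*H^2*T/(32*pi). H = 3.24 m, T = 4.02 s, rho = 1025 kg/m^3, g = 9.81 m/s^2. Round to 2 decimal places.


P = rho * g^2 * H^2 * T / (32 * pi)
P = 1025 * 9.81^2 * 3.24^2 * 4.02 / (32 * pi)
P = 1025 * 96.2361 * 10.4976 * 4.02 / 100.53096
P = 41407.41 W/m

41407.41


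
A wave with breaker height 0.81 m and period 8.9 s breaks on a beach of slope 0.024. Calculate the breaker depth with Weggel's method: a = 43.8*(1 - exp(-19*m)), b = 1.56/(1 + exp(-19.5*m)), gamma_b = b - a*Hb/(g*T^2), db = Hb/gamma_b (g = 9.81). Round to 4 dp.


a = 43.8 * (1 - exp(-19 * m))
exp(-19 * 0.024) = exp(-0.4560) = 0.633814
a = 43.8 * (1 - 0.633814) = 16.038954
b = 1.56 / (1 + exp(-19.5 * m))
exp(-19.5 * 0.024) = exp(-0.4680) = 0.626254
b = 1.56 / (1 + 0.626254) = 0.959260
Hb / (g * T^2) = 0.81 / (9.81 * 8.9^2) = 0.81 / 777.0501 = 0.00104240
gamma_b = b - a * Hb/(g*T^2) = 0.959260 - 16.038954 * 0.00104240 = 0.942541
db = Hb / gamma_b = 0.81 / 0.942541
db = 0.8594 m

0.8594


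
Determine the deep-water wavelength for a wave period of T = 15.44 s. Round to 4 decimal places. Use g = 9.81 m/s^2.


L0 = g * T^2 / (2 * pi)
L0 = 9.81 * 15.44^2 / (2 * pi)
L0 = 9.81 * 238.3936 / 6.28319
L0 = 2338.6412 / 6.28319
L0 = 372.2063 m

372.2063


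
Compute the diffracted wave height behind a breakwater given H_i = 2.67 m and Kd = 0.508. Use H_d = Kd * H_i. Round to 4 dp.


H_d = Kd * H_i
H_d = 0.508 * 2.67
H_d = 1.3564 m

1.3564


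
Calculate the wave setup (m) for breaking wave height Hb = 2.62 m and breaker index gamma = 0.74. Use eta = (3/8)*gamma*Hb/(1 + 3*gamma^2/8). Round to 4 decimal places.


eta = (3/8) * gamma * Hb / (1 + 3*gamma^2/8)
Numerator = (3/8) * 0.74 * 2.62 = 0.727050
Denominator = 1 + 3*0.74^2/8 = 1 + 0.205350 = 1.205350
eta = 0.727050 / 1.205350
eta = 0.6032 m

0.6032


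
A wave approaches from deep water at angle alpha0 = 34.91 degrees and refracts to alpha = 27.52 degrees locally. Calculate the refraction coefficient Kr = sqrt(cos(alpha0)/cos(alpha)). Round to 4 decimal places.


Kr = sqrt(cos(alpha0) / cos(alpha))
cos(34.91) = 0.820052
cos(27.52) = 0.886850
Kr = sqrt(0.820052 / 0.886850)
Kr = sqrt(0.924680)
Kr = 0.9616

0.9616


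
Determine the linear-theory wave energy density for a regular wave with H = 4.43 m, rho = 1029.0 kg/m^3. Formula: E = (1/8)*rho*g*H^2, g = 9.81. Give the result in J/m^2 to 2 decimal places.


E = (1/8) * rho * g * H^2
E = (1/8) * 1029.0 * 9.81 * 4.43^2
E = 0.125 * 1029.0 * 9.81 * 19.6249
E = 24762.92 J/m^2

24762.92


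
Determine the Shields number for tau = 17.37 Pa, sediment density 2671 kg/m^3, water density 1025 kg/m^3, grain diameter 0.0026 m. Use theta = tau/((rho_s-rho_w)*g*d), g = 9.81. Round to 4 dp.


theta = tau / ((rho_s - rho_w) * g * d)
rho_s - rho_w = 2671 - 1025 = 1646
Denominator = 1646 * 9.81 * 0.0026 = 41.982876
theta = 17.37 / 41.982876
theta = 0.4137

0.4137


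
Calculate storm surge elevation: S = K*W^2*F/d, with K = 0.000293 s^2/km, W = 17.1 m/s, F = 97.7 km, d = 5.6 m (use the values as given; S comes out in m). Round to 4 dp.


S = K * W^2 * F / d
W^2 = 17.1^2 = 292.41
S = 0.000293 * 292.41 * 97.7 / 5.6
Numerator = 0.000293 * 292.41 * 97.7 = 8.370558
S = 8.370558 / 5.6 = 1.4947 m

1.4947


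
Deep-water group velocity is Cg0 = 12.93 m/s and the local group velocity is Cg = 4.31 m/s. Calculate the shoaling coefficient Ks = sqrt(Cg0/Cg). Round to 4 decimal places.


Ks = sqrt(Cg0 / Cg)
Ks = sqrt(12.93 / 4.31)
Ks = sqrt(3.0000)
Ks = 1.7321

1.7321


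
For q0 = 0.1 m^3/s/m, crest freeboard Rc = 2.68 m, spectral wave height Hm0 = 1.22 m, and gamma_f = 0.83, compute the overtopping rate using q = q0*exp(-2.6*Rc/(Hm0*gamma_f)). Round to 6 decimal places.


q = q0 * exp(-2.6 * Rc / (Hm0 * gamma_f))
Exponent = -2.6 * 2.68 / (1.22 * 0.83)
= -2.6 * 2.68 / 1.0126
= -6.881296
exp(-6.881296) = 0.001027
q = 0.1 * 0.001027
q = 0.000103 m^3/s/m

0.000103


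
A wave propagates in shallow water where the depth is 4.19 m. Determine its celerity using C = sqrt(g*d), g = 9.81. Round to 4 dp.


Using the shallow-water approximation:
C = sqrt(g * d) = sqrt(9.81 * 4.19)
C = sqrt(41.1039)
C = 6.4112 m/s

6.4112


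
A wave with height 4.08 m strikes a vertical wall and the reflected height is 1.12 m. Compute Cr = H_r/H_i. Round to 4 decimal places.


Cr = H_r / H_i
Cr = 1.12 / 4.08
Cr = 0.2745

0.2745


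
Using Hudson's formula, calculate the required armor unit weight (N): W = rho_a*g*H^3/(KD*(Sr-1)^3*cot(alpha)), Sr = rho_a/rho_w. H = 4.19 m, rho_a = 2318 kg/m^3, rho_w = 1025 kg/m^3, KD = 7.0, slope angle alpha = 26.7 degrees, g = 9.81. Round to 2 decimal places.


Sr = rho_a / rho_w = 2318 / 1025 = 2.261463
(Sr - 1) = 1.261463
(Sr - 1)^3 = 2.007354
cot(26.7) = 1 / tan(26.7) = 1 / 0.502948 = 1.988279
Numerator = 2318 * 9.81 * 4.19^3 = 1672724.8464
Denominator = 7.0 * 2.007354 * 1.988279 = 27.938255
W = 1672724.8464 / 27.938255
W = 59872.20 N

59872.20


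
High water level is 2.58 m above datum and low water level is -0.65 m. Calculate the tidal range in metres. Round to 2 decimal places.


Tidal range = High water - Low water
Tidal range = 2.58 - (-0.65)
Tidal range = 3.23 m

3.23


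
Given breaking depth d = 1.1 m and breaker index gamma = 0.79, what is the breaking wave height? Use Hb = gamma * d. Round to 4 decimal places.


Hb = gamma * d
Hb = 0.79 * 1.1
Hb = 0.8690 m

0.8690


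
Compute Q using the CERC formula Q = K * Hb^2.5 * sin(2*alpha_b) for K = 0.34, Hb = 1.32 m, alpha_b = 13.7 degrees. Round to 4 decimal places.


Q = K * Hb^2.5 * sin(2 * alpha_b)
Hb^2.5 = 1.32^2.5 = 2.001865
sin(2 * 13.7) = sin(27.4) = 0.460200
Q = 0.34 * 2.001865 * 0.460200
Q = 0.3132 m^3/s

0.3132


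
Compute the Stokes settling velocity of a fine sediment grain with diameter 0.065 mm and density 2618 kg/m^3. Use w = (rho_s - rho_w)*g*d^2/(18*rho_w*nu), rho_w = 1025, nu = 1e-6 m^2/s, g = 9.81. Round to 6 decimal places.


w = (rho_s - rho_w) * g * d^2 / (18 * rho_w * nu)
d = 0.065 mm = 0.000065 m
rho_s - rho_w = 2618 - 1025 = 1593
Numerator = 1593 * 9.81 * (0.000065)^2 = 0.000066025469
Denominator = 18 * 1025 * 1e-6 = 0.018450
w = 0.003579 m/s

0.003579


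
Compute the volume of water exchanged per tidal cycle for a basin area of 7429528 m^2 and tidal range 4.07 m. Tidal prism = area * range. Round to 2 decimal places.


Tidal prism = Area * Tidal range
P = 7429528 * 4.07
P = 30238178.96 m^3

30238178.96


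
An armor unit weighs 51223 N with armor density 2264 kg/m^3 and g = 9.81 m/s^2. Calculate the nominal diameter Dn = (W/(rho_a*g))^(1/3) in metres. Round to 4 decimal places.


V = W / (rho_a * g)
V = 51223 / (2264 * 9.81)
V = 51223 / 22209.84
V = 2.306320 m^3
Dn = V^(1/3) = 2.306320^(1/3)
Dn = 1.3212 m

1.3212


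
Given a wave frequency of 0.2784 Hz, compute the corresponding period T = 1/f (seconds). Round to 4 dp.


T = 1 / f
T = 1 / 0.2784
T = 3.5920 s

3.5920


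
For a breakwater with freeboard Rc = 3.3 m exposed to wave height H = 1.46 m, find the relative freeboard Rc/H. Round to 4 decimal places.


Relative freeboard = Rc / H
= 3.3 / 1.46
= 2.2603

2.2603


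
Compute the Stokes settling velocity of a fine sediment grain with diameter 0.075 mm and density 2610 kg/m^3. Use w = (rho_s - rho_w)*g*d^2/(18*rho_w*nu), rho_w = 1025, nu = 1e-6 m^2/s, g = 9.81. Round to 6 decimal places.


w = (rho_s - rho_w) * g * d^2 / (18 * rho_w * nu)
d = 0.075 mm = 0.000075 m
rho_s - rho_w = 2610 - 1025 = 1585
Numerator = 1585 * 9.81 * (0.000075)^2 = 0.000087462281
Denominator = 18 * 1025 * 1e-6 = 0.018450
w = 0.004741 m/s

0.004741


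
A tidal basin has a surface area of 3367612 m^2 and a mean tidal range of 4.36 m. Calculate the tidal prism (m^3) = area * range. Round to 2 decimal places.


Tidal prism = Area * Tidal range
P = 3367612 * 4.36
P = 14682788.32 m^3

14682788.32


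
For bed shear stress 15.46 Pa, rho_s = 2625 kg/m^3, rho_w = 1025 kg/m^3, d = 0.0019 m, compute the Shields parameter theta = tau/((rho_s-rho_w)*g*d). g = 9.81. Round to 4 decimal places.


theta = tau / ((rho_s - rho_w) * g * d)
rho_s - rho_w = 2625 - 1025 = 1600
Denominator = 1600 * 9.81 * 0.0019 = 29.822400
theta = 15.46 / 29.822400
theta = 0.5184

0.5184


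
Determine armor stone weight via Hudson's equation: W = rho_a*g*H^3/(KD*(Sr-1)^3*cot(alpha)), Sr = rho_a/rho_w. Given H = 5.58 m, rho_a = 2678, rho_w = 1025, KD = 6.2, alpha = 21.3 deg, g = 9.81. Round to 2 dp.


Sr = rho_a / rho_w = 2678 / 1025 = 2.612683
(Sr - 1) = 1.612683
(Sr - 1)^3 = 4.194179
cot(21.3) = 1 / tan(21.3) = 1 / 0.389884 = 2.564867
Numerator = 2678 * 9.81 * 5.58^3 = 4564384.0268
Denominator = 6.2 * 4.194179 * 2.564867 = 66.696580
W = 4564384.0268 / 66.696580
W = 68435.05 N

68435.05


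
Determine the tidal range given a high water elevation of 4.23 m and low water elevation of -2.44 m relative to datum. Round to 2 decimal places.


Tidal range = High water - Low water
Tidal range = 4.23 - (-2.44)
Tidal range = 6.67 m

6.67


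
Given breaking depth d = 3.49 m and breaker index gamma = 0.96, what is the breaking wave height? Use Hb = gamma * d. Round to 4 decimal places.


Hb = gamma * d
Hb = 0.96 * 3.49
Hb = 3.3504 m

3.3504


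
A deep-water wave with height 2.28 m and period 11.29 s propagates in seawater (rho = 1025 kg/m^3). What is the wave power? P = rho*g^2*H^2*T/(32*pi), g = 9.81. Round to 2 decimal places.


P = rho * g^2 * H^2 * T / (32 * pi)
P = 1025 * 9.81^2 * 2.28^2 * 11.29 / (32 * pi)
P = 1025 * 96.2361 * 5.1984 * 11.29 / 100.53096
P = 57587.16 W/m

57587.16


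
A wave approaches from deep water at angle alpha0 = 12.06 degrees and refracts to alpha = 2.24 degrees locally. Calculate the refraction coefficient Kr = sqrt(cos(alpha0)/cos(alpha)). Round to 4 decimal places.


Kr = sqrt(cos(alpha0) / cos(alpha))
cos(12.06) = 0.977929
cos(2.24) = 0.999236
Kr = sqrt(0.977929 / 0.999236)
Kr = sqrt(0.978677)
Kr = 0.9893

0.9893


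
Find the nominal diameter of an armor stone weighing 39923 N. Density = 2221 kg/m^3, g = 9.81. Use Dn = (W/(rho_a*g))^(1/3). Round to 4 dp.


V = W / (rho_a * g)
V = 39923 / (2221 * 9.81)
V = 39923 / 21788.01
V = 1.832338 m^3
Dn = V^(1/3) = 1.832338^(1/3)
Dn = 1.2237 m

1.2237


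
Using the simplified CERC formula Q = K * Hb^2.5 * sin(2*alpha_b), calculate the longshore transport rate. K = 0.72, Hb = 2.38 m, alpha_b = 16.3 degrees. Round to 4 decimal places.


Q = K * Hb^2.5 * sin(2 * alpha_b)
Hb^2.5 = 2.38^2.5 = 8.738611
sin(2 * 16.3) = sin(32.6) = 0.538771
Q = 0.72 * 8.738611 * 0.538771
Q = 3.3898 m^3/s

3.3898


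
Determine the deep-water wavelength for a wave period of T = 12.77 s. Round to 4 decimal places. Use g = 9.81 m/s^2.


L0 = g * T^2 / (2 * pi)
L0 = 9.81 * 12.77^2 / (2 * pi)
L0 = 9.81 * 163.0729 / 6.28319
L0 = 1599.7451 / 6.28319
L0 = 254.6073 m

254.6073


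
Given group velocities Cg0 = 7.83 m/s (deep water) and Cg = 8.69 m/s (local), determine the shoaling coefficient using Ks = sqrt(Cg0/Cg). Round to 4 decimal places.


Ks = sqrt(Cg0 / Cg)
Ks = sqrt(7.83 / 8.69)
Ks = sqrt(0.9010)
Ks = 0.9492

0.9492


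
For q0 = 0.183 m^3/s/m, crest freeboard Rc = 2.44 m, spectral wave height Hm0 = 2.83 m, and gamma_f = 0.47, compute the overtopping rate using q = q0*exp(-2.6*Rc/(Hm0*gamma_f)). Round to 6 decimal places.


q = q0 * exp(-2.6 * Rc / (Hm0 * gamma_f))
Exponent = -2.6 * 2.44 / (2.83 * 0.47)
= -2.6 * 2.44 / 1.3301
= -4.769566
exp(-4.769566) = 0.008484
q = 0.183 * 0.008484
q = 0.001553 m^3/s/m

0.001553


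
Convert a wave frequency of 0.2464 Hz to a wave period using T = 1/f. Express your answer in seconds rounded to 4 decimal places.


T = 1 / f
T = 1 / 0.2464
T = 4.0584 s

4.0584


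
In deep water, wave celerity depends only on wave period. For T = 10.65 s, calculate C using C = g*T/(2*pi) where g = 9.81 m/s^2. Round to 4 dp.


We use the deep-water celerity formula:
C = g * T / (2 * pi)
C = 9.81 * 10.65 / (2 * 3.14159...)
C = 104.476500 / 6.283185
C = 16.6280 m/s

16.6280


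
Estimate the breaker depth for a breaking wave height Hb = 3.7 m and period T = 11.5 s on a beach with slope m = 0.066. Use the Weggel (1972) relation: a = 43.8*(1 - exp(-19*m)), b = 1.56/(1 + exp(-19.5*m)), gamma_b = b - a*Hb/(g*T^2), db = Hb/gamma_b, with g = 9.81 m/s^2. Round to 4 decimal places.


a = 43.8 * (1 - exp(-19 * m))
exp(-19 * 0.066) = exp(-1.2540) = 0.285361
a = 43.8 * (1 - 0.285361) = 31.301185
b = 1.56 / (1 + exp(-19.5 * m))
exp(-19.5 * 0.066) = exp(-1.2870) = 0.276098
b = 1.56 / (1 + 0.276098) = 1.222477
Hb / (g * T^2) = 3.7 / (9.81 * 11.5^2) = 3.7 / 1297.3725 = 0.00285192
gamma_b = b - a * Hb/(g*T^2) = 1.222477 - 31.301185 * 0.00285192 = 1.133208
db = Hb / gamma_b = 3.7 / 1.133208
db = 3.2651 m

3.2651


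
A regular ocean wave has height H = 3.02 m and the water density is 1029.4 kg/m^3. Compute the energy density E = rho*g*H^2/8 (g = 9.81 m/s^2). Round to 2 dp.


E = (1/8) * rho * g * H^2
E = (1/8) * 1029.4 * 9.81 * 3.02^2
E = 0.125 * 1029.4 * 9.81 * 9.1204
E = 11512.70 J/m^2

11512.70


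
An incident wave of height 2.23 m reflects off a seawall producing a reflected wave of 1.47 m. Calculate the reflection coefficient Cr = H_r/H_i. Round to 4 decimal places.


Cr = H_r / H_i
Cr = 1.47 / 2.23
Cr = 0.6592

0.6592


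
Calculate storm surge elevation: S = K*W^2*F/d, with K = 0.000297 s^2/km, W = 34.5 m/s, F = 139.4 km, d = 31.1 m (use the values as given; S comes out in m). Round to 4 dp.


S = K * W^2 * F / d
W^2 = 34.5^2 = 1190.25
S = 0.000297 * 1190.25 * 139.4 / 31.1
Numerator = 0.000297 * 1190.25 * 139.4 = 49.278492
S = 49.278492 / 31.1 = 1.5845 m

1.5845


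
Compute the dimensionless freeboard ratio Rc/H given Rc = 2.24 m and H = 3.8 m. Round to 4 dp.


Relative freeboard = Rc / H
= 2.24 / 3.8
= 0.5895

0.5895


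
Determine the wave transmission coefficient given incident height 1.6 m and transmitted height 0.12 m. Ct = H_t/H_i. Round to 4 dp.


Ct = H_t / H_i
Ct = 0.12 / 1.6
Ct = 0.0750

0.0750


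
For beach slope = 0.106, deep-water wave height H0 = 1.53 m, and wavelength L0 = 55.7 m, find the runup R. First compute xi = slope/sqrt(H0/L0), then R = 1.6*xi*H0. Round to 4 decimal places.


xi = slope / sqrt(H0/L0)
H0/L0 = 1.53/55.7 = 0.027469
sqrt(0.027469) = 0.165736
xi = 0.106 / 0.165736 = 0.639570
R = 1.6 * xi * H0 = 1.6 * 0.639570 * 1.53
R = 1.5657 m

1.5657


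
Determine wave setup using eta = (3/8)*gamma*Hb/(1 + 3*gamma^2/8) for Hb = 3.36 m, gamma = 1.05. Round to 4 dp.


eta = (3/8) * gamma * Hb / (1 + 3*gamma^2/8)
Numerator = (3/8) * 1.05 * 3.36 = 1.323000
Denominator = 1 + 3*1.05^2/8 = 1 + 0.413438 = 1.413438
eta = 1.323000 / 1.413438
eta = 0.9360 m

0.9360


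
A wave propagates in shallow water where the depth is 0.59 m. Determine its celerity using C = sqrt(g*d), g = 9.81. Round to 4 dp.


Using the shallow-water approximation:
C = sqrt(g * d) = sqrt(9.81 * 0.59)
C = sqrt(5.7879)
C = 2.4058 m/s

2.4058


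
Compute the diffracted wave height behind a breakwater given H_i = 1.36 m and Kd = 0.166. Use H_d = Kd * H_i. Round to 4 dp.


H_d = Kd * H_i
H_d = 0.166 * 1.36
H_d = 0.2258 m

0.2258


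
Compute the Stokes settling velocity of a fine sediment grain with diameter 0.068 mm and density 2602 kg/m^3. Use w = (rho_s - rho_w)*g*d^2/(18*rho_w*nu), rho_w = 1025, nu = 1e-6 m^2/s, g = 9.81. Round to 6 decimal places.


w = (rho_s - rho_w) * g * d^2 / (18 * rho_w * nu)
d = 0.068 mm = 0.000068 m
rho_s - rho_w = 2602 - 1025 = 1577
Numerator = 1577 * 9.81 * (0.000068)^2 = 0.000071534991
Denominator = 18 * 1025 * 1e-6 = 0.018450
w = 0.003877 m/s

0.003877


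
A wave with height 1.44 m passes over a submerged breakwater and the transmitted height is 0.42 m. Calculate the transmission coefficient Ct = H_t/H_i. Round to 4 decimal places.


Ct = H_t / H_i
Ct = 0.42 / 1.44
Ct = 0.2917

0.2917


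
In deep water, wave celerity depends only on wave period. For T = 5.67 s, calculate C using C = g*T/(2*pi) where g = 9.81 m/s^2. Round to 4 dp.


We use the deep-water celerity formula:
C = g * T / (2 * pi)
C = 9.81 * 5.67 / (2 * 3.14159...)
C = 55.622700 / 6.283185
C = 8.8526 m/s

8.8526


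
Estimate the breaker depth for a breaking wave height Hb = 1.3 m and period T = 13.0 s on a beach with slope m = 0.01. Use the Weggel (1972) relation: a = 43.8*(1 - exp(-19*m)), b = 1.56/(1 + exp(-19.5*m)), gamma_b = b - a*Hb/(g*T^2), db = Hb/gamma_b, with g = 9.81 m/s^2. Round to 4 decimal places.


a = 43.8 * (1 - exp(-19 * m))
exp(-19 * 0.01) = exp(-0.1900) = 0.826959
a = 43.8 * (1 - 0.826959) = 7.579190
b = 1.56 / (1 + exp(-19.5 * m))
exp(-19.5 * 0.01) = exp(-0.1950) = 0.822835
b = 1.56 / (1 + 0.822835) = 0.855810
Hb / (g * T^2) = 1.3 / (9.81 * 13.0^2) = 1.3 / 1657.8900 = 0.00078413
gamma_b = b - a * Hb/(g*T^2) = 0.855810 - 7.579190 * 0.00078413 = 0.849867
db = Hb / gamma_b = 1.3 / 0.849867
db = 1.5297 m

1.5297


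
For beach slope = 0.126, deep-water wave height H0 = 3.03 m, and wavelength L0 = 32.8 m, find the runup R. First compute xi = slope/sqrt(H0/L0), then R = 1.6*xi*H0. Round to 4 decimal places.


xi = slope / sqrt(H0/L0)
H0/L0 = 3.03/32.8 = 0.092378
sqrt(0.092378) = 0.303938
xi = 0.126 / 0.303938 = 0.414559
R = 1.6 * xi * H0 = 1.6 * 0.414559 * 3.03
R = 2.0098 m

2.0098


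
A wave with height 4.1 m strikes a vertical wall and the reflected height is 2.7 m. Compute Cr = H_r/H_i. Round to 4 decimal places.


Cr = H_r / H_i
Cr = 2.7 / 4.1
Cr = 0.6585

0.6585


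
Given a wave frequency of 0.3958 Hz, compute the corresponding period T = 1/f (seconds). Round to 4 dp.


T = 1 / f
T = 1 / 0.3958
T = 2.5265 s

2.5265


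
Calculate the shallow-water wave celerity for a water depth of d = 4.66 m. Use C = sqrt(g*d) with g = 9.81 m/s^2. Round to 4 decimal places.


Using the shallow-water approximation:
C = sqrt(g * d) = sqrt(9.81 * 4.66)
C = sqrt(45.7146)
C = 6.7613 m/s

6.7613


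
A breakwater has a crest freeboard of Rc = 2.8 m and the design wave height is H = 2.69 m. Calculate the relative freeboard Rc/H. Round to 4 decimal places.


Relative freeboard = Rc / H
= 2.8 / 2.69
= 1.0409

1.0409


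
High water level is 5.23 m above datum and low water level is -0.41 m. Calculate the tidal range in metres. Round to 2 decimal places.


Tidal range = High water - Low water
Tidal range = 5.23 - (-0.41)
Tidal range = 5.64 m

5.64


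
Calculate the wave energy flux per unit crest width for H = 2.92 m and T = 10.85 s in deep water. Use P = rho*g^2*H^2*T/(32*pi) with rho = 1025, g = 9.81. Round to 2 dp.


P = rho * g^2 * H^2 * T / (32 * pi)
P = 1025 * 9.81^2 * 2.92^2 * 10.85 / (32 * pi)
P = 1025 * 96.2361 * 8.5264 * 10.85 / 100.53096
P = 90773.16 W/m

90773.16


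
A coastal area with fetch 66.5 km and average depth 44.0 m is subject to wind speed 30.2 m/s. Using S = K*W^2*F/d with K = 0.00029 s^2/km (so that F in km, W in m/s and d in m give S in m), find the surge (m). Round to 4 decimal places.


S = K * W^2 * F / d
W^2 = 30.2^2 = 912.04
S = 0.00029 * 912.04 * 66.5 / 44.0
Numerator = 0.00029 * 912.04 * 66.5 = 17.588691
S = 17.588691 / 44.0 = 0.3997 m

0.3997


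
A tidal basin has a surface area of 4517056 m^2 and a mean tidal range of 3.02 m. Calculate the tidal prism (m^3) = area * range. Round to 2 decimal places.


Tidal prism = Area * Tidal range
P = 4517056 * 3.02
P = 13641509.12 m^3

13641509.12


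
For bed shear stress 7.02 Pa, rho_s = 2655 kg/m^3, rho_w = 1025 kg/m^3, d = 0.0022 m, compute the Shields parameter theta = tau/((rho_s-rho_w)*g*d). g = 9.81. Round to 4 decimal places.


theta = tau / ((rho_s - rho_w) * g * d)
rho_s - rho_w = 2655 - 1025 = 1630
Denominator = 1630 * 9.81 * 0.0022 = 35.178660
theta = 7.02 / 35.178660
theta = 0.1996

0.1996


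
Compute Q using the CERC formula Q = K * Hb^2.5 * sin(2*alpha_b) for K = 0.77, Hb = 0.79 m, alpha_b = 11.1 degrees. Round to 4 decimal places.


Q = K * Hb^2.5 * sin(2 * alpha_b)
Hb^2.5 = 0.79^2.5 = 0.554712
sin(2 * 11.1) = sin(22.2) = 0.377841
Q = 0.77 * 0.554712 * 0.377841
Q = 0.1614 m^3/s

0.1614


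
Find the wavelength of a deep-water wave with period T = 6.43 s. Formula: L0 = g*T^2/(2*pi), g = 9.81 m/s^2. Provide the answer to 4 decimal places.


L0 = g * T^2 / (2 * pi)
L0 = 9.81 * 6.43^2 / (2 * pi)
L0 = 9.81 * 41.3449 / 6.28319
L0 = 405.5935 / 6.28319
L0 = 64.5522 m

64.5522


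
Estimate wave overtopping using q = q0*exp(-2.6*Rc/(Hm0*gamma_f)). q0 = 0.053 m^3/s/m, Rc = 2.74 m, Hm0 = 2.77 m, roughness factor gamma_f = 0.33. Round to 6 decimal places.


q = q0 * exp(-2.6 * Rc / (Hm0 * gamma_f))
Exponent = -2.6 * 2.74 / (2.77 * 0.33)
= -2.6 * 2.74 / 0.9141
= -7.793458
exp(-7.793458) = 0.000412
q = 0.053 * 0.000412
q = 0.000022 m^3/s/m

0.000022


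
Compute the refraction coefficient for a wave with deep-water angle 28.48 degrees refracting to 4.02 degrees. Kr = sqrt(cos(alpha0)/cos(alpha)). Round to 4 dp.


Kr = sqrt(cos(alpha0) / cos(alpha))
cos(28.48) = 0.878984
cos(4.02) = 0.997540
Kr = sqrt(0.878984 / 0.997540)
Kr = sqrt(0.881152)
Kr = 0.9387

0.9387


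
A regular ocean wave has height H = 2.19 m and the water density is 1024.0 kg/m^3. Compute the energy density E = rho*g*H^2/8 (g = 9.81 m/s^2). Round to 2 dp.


E = (1/8) * rho * g * H^2
E = (1/8) * 1024.0 * 9.81 * 2.19^2
E = 0.125 * 1024.0 * 9.81 * 4.7961
E = 6022.37 J/m^2

6022.37


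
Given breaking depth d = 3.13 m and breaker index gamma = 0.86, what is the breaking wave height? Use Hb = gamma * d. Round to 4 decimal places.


Hb = gamma * d
Hb = 0.86 * 3.13
Hb = 2.6918 m

2.6918


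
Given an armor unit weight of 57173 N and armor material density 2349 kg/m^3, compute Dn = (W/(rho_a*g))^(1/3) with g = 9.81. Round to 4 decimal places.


V = W / (rho_a * g)
V = 57173 / (2349 * 9.81)
V = 57173 / 23043.69
V = 2.481070 m^3
Dn = V^(1/3) = 2.481070^(1/3)
Dn = 1.3538 m

1.3538


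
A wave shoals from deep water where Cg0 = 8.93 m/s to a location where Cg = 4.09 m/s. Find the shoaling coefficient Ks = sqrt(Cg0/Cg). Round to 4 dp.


Ks = sqrt(Cg0 / Cg)
Ks = sqrt(8.93 / 4.09)
Ks = sqrt(2.1834)
Ks = 1.4776

1.4776


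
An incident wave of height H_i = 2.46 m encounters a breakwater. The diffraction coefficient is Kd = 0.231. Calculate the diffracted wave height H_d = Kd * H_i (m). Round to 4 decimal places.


H_d = Kd * H_i
H_d = 0.231 * 2.46
H_d = 0.5683 m

0.5683


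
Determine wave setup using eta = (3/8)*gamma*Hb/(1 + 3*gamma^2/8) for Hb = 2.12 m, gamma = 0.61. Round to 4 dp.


eta = (3/8) * gamma * Hb / (1 + 3*gamma^2/8)
Numerator = (3/8) * 0.61 * 2.12 = 0.484950
Denominator = 1 + 3*0.61^2/8 = 1 + 0.139538 = 1.139538
eta = 0.484950 / 1.139538
eta = 0.4256 m

0.4256


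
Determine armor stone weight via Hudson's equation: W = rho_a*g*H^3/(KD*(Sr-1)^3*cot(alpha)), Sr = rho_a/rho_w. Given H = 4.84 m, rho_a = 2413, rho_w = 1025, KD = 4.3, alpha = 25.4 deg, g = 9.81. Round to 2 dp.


Sr = rho_a / rho_w = 2413 / 1025 = 2.354146
(Sr - 1) = 1.354146
(Sr - 1)^3 = 2.483115
cot(25.4) = 1 / tan(25.4) = 1 / 0.474835 = 2.105995
Numerator = 2413 * 9.81 * 4.84^3 = 2683875.7989
Denominator = 4.3 * 2.483115 * 2.105995 = 22.486539
W = 2683875.7989 / 22.486539
W = 119354.77 N

119354.77


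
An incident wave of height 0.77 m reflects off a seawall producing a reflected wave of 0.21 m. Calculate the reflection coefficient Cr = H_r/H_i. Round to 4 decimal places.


Cr = H_r / H_i
Cr = 0.21 / 0.77
Cr = 0.2727

0.2727


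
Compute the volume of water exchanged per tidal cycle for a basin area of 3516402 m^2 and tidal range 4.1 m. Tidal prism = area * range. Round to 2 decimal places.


Tidal prism = Area * Tidal range
P = 3516402 * 4.1
P = 14417248.20 m^3

14417248.20


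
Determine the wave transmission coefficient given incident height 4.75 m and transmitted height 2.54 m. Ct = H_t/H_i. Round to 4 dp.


Ct = H_t / H_i
Ct = 2.54 / 4.75
Ct = 0.5347

0.5347


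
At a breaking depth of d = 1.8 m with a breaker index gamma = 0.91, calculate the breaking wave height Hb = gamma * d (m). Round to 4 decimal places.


Hb = gamma * d
Hb = 0.91 * 1.8
Hb = 1.6380 m

1.6380


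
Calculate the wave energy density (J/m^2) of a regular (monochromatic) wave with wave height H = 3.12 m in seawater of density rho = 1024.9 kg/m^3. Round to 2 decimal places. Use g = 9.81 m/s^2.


E = (1/8) * rho * g * H^2
E = (1/8) * 1024.9 * 9.81 * 3.12^2
E = 0.125 * 1024.9 * 9.81 * 9.7344
E = 12234.03 J/m^2

12234.03


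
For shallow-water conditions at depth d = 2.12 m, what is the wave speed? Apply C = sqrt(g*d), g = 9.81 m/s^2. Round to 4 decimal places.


Using the shallow-water approximation:
C = sqrt(g * d) = sqrt(9.81 * 2.12)
C = sqrt(20.7972)
C = 4.5604 m/s

4.5604


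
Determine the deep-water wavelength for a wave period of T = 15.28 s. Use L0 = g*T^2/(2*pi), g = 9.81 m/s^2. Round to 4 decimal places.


L0 = g * T^2 / (2 * pi)
L0 = 9.81 * 15.28^2 / (2 * pi)
L0 = 9.81 * 233.4784 / 6.28319
L0 = 2290.4231 / 6.28319
L0 = 364.5322 m

364.5322


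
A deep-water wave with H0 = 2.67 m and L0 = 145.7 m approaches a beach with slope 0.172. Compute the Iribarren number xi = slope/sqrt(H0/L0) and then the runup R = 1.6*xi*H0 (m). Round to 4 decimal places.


xi = slope / sqrt(H0/L0)
H0/L0 = 2.67/145.7 = 0.018325
sqrt(0.018325) = 0.135371
xi = 0.172 / 0.135371 = 1.270582
R = 1.6 * xi * H0 = 1.6 * 1.270582 * 2.67
R = 5.4279 m

5.4279


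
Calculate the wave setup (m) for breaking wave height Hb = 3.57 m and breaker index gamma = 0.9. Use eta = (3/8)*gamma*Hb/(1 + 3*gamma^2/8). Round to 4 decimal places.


eta = (3/8) * gamma * Hb / (1 + 3*gamma^2/8)
Numerator = (3/8) * 0.9 * 3.57 = 1.204875
Denominator = 1 + 3*0.9^2/8 = 1 + 0.303750 = 1.303750
eta = 1.204875 / 1.303750
eta = 0.9242 m

0.9242


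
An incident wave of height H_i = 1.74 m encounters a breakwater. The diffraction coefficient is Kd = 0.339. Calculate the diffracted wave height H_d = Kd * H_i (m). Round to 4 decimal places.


H_d = Kd * H_i
H_d = 0.339 * 1.74
H_d = 0.5899 m

0.5899


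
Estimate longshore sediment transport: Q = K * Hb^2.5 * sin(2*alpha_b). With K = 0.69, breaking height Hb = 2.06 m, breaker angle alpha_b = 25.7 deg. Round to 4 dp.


Q = K * Hb^2.5 * sin(2 * alpha_b)
Hb^2.5 = 2.06^2.5 = 6.090712
sin(2 * 25.7) = sin(51.4) = 0.781520
Q = 0.69 * 6.090712 * 0.781520
Q = 3.2844 m^3/s

3.2844


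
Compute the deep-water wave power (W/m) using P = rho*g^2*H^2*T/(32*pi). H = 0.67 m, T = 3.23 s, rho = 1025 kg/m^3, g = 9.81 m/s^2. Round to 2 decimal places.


P = rho * g^2 * H^2 * T / (32 * pi)
P = 1025 * 9.81^2 * 0.67^2 * 3.23 / (32 * pi)
P = 1025 * 96.2361 * 0.4489 * 3.23 / 100.53096
P = 1422.70 W/m

1422.70


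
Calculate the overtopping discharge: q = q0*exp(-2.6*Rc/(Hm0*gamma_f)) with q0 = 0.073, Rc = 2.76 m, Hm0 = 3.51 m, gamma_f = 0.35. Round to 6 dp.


q = q0 * exp(-2.6 * Rc / (Hm0 * gamma_f))
Exponent = -2.6 * 2.76 / (3.51 * 0.35)
= -2.6 * 2.76 / 1.2285
= -5.841270
exp(-5.841270) = 0.002905
q = 0.073 * 0.002905
q = 0.000212 m^3/s/m

0.000212


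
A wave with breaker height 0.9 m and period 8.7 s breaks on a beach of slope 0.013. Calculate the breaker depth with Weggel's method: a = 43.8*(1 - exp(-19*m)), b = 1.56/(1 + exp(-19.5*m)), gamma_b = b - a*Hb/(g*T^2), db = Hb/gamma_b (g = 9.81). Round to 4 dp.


a = 43.8 * (1 - exp(-19 * m))
exp(-19 * 0.013) = exp(-0.2470) = 0.781141
a = 43.8 * (1 - 0.781141) = 9.586038
b = 1.56 / (1 + exp(-19.5 * m))
exp(-19.5 * 0.013) = exp(-0.2535) = 0.776080
b = 1.56 / (1 + 0.776080) = 0.878339
Hb / (g * T^2) = 0.9 / (9.81 * 8.7^2) = 0.9 / 742.5189 = 0.00121209
gamma_b = b - a * Hb/(g*T^2) = 0.878339 - 9.586038 * 0.00121209 = 0.866720
db = Hb / gamma_b = 0.9 / 0.866720
db = 1.0384 m

1.0384


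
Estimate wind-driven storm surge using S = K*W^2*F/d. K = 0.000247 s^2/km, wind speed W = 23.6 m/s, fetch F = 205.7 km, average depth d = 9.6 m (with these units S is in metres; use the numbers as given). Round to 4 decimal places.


S = K * W^2 * F / d
W^2 = 23.6^2 = 556.96
S = 0.000247 * 556.96 * 205.7 / 9.6
Numerator = 0.000247 * 556.96 * 205.7 = 28.297968
S = 28.297968 / 9.6 = 2.9477 m

2.9477


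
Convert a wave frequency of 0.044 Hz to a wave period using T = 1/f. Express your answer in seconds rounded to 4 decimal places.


T = 1 / f
T = 1 / 0.044
T = 22.7273 s

22.7273


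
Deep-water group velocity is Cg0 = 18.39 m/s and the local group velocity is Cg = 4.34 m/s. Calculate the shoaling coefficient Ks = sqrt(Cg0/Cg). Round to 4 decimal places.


Ks = sqrt(Cg0 / Cg)
Ks = sqrt(18.39 / 4.34)
Ks = sqrt(4.2373)
Ks = 2.0585

2.0585


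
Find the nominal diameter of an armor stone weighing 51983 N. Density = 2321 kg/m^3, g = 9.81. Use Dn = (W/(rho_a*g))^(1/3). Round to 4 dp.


V = W / (rho_a * g)
V = 51983 / (2321 * 9.81)
V = 51983 / 22769.01
V = 2.283059 m^3
Dn = V^(1/3) = 2.283059^(1/3)
Dn = 1.3168 m

1.3168


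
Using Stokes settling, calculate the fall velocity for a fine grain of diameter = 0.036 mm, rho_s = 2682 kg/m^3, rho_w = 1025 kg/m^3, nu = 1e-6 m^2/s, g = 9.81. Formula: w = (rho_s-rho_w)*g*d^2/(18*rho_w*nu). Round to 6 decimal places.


w = (rho_s - rho_w) * g * d^2 / (18 * rho_w * nu)
d = 0.036 mm = 0.000036 m
rho_s - rho_w = 2682 - 1025 = 1657
Numerator = 1657 * 9.81 * (0.000036)^2 = 0.000021066700
Denominator = 18 * 1025 * 1e-6 = 0.018450
w = 0.001142 m/s

0.001142


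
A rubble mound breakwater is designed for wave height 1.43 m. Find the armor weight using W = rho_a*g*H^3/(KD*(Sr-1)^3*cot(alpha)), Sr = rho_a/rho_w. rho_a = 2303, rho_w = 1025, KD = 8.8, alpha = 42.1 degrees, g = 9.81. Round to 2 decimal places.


Sr = rho_a / rho_w = 2303 / 1025 = 2.246829
(Sr - 1) = 1.246829
(Sr - 1)^3 = 1.938300
cot(42.1) = 1 / tan(42.1) = 1 / 0.903569 = 1.106722
Numerator = 2303 * 9.81 * 1.43^3 = 66064.9420
Denominator = 8.8 * 1.938300 * 1.106722 = 18.877399
W = 66064.9420 / 18.877399
W = 3499.68 N

3499.68


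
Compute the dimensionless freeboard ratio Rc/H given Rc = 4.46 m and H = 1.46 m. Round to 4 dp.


Relative freeboard = Rc / H
= 4.46 / 1.46
= 3.0548

3.0548


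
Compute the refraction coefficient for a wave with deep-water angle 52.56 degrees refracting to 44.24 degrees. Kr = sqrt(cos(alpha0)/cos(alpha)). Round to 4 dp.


Kr = sqrt(cos(alpha0) / cos(alpha))
cos(52.56) = 0.607930
cos(44.24) = 0.716424
Kr = sqrt(0.607930 / 0.716424)
Kr = sqrt(0.848562)
Kr = 0.9212

0.9212


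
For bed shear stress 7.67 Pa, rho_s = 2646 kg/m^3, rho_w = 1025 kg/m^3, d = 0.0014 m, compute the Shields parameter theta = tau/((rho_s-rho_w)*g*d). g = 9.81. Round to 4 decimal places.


theta = tau / ((rho_s - rho_w) * g * d)
rho_s - rho_w = 2646 - 1025 = 1621
Denominator = 1621 * 9.81 * 0.0014 = 22.262814
theta = 7.67 / 22.262814
theta = 0.3445

0.3445
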